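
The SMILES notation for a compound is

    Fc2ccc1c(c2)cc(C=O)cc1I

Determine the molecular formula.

C11H6FIO

Walk through each heavy atom and fill implicit hydrogens from standard valence (C 4, N 3, O 2, S 2, halogen 1); for lowercase aromatic atoms, an aromatic c carries 1 H when it has two neighbours and 0 H with three, and aromatic n carries 0 H:
  atom 1: F (halogen, monovalent) → 0 H
  atom 2: aromatic c, 3 neighbours → 0 H
  atom 3: aromatic c, 2 neighbours → 1 H
  atom 4: aromatic c, 2 neighbours → 1 H
  atom 5: aromatic c, 3 neighbours → 0 H
  atom 6: aromatic c, 3 neighbours → 0 H
  atom 7: aromatic c, 2 neighbours → 1 H
  atom 8: aromatic c, 2 neighbours → 1 H
  atom 9: aromatic c, 3 neighbours → 0 H
  atom 10: C, bond orders sum to 3 (valence 4) → 1 H
  atom 11: O, bond orders sum to 2 (valence 2) → 0 H
  atom 12: aromatic c, 2 neighbours → 1 H
  atom 13: aromatic c, 3 neighbours → 0 H
  atom 14: I (halogen, monovalent) → 0 H
Totals → C:11, H:6, F:1, I:1, O:1.
In Hill order: C11H6FIO.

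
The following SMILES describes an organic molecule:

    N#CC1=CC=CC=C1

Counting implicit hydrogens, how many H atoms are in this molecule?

5

Walk through each heavy atom and fill implicit hydrogens from standard valence (C 4, N 3, O 2, S 2, halogen 1):
  atom 1: N, bond orders sum to 3 (valence 3) → 0 H
  atom 2: C, bond orders sum to 4 (valence 4) → 0 H
  atom 3: C, bond orders sum to 4 (valence 4) → 0 H
  atom 4: C, bond orders sum to 3 (valence 4) → 1 H
  atom 5: C, bond orders sum to 3 (valence 4) → 1 H
  atom 6: C, bond orders sum to 3 (valence 4) → 1 H
  atom 7: C, bond orders sum to 3 (valence 4) → 1 H
  atom 8: C, bond orders sum to 3 (valence 4) → 1 H
Total hydrogens: 5.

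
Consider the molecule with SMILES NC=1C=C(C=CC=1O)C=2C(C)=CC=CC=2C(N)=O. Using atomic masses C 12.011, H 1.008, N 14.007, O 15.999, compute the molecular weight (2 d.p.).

First, the molecular formula is C14H14N2O2 (counting implicit H from valence).
  C: 14 × 12.011 = 168.154
  H: 14 × 1.008 = 14.112
  N: 2 × 14.007 = 28.014
  O: 2 × 15.999 = 31.998
Sum: 14×12.011 + 14×1.008 + 2×14.007 + 2×15.999 = 242.278 → 242.28 g/mol.

242.28 g/mol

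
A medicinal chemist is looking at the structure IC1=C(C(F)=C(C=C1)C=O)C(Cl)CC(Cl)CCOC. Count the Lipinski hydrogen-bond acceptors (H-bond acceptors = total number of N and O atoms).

N atoms: 0; O atoms: 2.
Lipinski HBA = 0 + 2 = 2.

2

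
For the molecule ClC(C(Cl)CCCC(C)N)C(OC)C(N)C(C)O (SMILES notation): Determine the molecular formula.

C12H26Cl2N2O2

Walk through each heavy atom and fill implicit hydrogens from standard valence (C 4, N 3, O 2, S 2, halogen 1):
  atom 1: Cl (halogen, monovalent) → 0 H
  atom 2: C, bond orders sum to 3 (valence 4) → 1 H
  atom 3: C, bond orders sum to 3 (valence 4) → 1 H
  atom 4: Cl (halogen, monovalent) → 0 H
  atom 5: C, bond orders sum to 2 (valence 4) → 2 H
  atom 6: C, bond orders sum to 2 (valence 4) → 2 H
  atom 7: C, bond orders sum to 2 (valence 4) → 2 H
  atom 8: C, bond orders sum to 3 (valence 4) → 1 H
  atom 9: C, bond orders sum to 1 (valence 4) → 3 H
  atom 10: N, bond orders sum to 1 (valence 3) → 2 H
  atom 11: C, bond orders sum to 3 (valence 4) → 1 H
  atom 12: O, bond orders sum to 2 (valence 2) → 0 H
  atom 13: C, bond orders sum to 1 (valence 4) → 3 H
  atom 14: C, bond orders sum to 3 (valence 4) → 1 H
  atom 15: N, bond orders sum to 1 (valence 3) → 2 H
  atom 16: C, bond orders sum to 3 (valence 4) → 1 H
  atom 17: C, bond orders sum to 1 (valence 4) → 3 H
  atom 18: O, bond orders sum to 1 (valence 2) → 1 H
Totals → C:12, H:26, Cl:2, N:2, O:2.
In Hill order: C12H26Cl2N2O2.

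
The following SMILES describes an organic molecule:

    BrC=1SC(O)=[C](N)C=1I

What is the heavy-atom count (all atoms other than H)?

Every atom symbol written in the SMILES (organic subset) is one heavy atom; implicit H are not written.
Heavy atoms by element → Br:1, C:4, I:1, N:1, O:1, S:1.
Total: 9.

9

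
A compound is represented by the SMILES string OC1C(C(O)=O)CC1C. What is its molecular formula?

Walk through each heavy atom and fill implicit hydrogens from standard valence (C 4, N 3, O 2, S 2, halogen 1):
  atom 1: O, bond orders sum to 1 (valence 2) → 1 H
  atom 2: C, bond orders sum to 3 (valence 4) → 1 H
  atom 3: C, bond orders sum to 3 (valence 4) → 1 H
  atom 4: C, bond orders sum to 4 (valence 4) → 0 H
  atom 5: O, bond orders sum to 1 (valence 2) → 1 H
  atom 6: O, bond orders sum to 2 (valence 2) → 0 H
  atom 7: C, bond orders sum to 2 (valence 4) → 2 H
  atom 8: C, bond orders sum to 3 (valence 4) → 1 H
  atom 9: C, bond orders sum to 1 (valence 4) → 3 H
Totals → C:6, H:10, O:3.
In Hill order: C6H10O3.

C6H10O3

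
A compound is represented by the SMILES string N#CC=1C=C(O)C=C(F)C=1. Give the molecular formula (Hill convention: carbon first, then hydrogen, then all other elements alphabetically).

C7H4FNO

Walk through each heavy atom and fill implicit hydrogens from standard valence (C 4, N 3, O 2, S 2, halogen 1):
  atom 1: N, bond orders sum to 3 (valence 3) → 0 H
  atom 2: C, bond orders sum to 4 (valence 4) → 0 H
  atom 3: C, bond orders sum to 4 (valence 4) → 0 H
  atom 4: C, bond orders sum to 3 (valence 4) → 1 H
  atom 5: C, bond orders sum to 4 (valence 4) → 0 H
  atom 6: O, bond orders sum to 1 (valence 2) → 1 H
  atom 7: C, bond orders sum to 3 (valence 4) → 1 H
  atom 8: C, bond orders sum to 4 (valence 4) → 0 H
  atom 9: F (halogen, monovalent) → 0 H
  atom 10: C, bond orders sum to 3 (valence 4) → 1 H
Totals → C:7, H:4, F:1, N:1, O:1.
In Hill order: C7H4FNO.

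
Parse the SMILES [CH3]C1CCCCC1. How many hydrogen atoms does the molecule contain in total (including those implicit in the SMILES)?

Walk through each heavy atom and fill implicit hydrogens from standard valence (C 4, N 3, O 2, S 2, halogen 1):
  atom 1: C with explicit H count 3
  atom 2: C, bond orders sum to 3 (valence 4) → 1 H
  atom 3: C, bond orders sum to 2 (valence 4) → 2 H
  atom 4: C, bond orders sum to 2 (valence 4) → 2 H
  atom 5: C, bond orders sum to 2 (valence 4) → 2 H
  atom 6: C, bond orders sum to 2 (valence 4) → 2 H
  atom 7: C, bond orders sum to 2 (valence 4) → 2 H
Total hydrogens: 14.

14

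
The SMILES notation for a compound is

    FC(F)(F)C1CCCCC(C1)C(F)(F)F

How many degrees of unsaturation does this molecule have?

Degree of unsaturation = (number of rings) + (number of π bonds).
Ring closures in the SMILES: 1.
π bonds: none → 0 DoU from unsaturation.
Total DoU = 1 + 0 = 1.

1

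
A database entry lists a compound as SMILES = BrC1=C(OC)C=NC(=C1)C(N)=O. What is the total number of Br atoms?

1

Scan the SMILES for Br atoms (remember two-letter symbols like Cl and Br are single atoms).
Bromine count: 1.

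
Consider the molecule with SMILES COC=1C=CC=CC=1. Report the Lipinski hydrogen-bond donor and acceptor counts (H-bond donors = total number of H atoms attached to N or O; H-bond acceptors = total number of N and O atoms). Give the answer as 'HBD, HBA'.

Donors: find every N or O and count the H atoms it carries.
  atom 2 (O): bond orders sum to 2 → 0 H
Lipinski HBD = 0.
Acceptors: N atoms = 0, O atoms = 1 → HBA = 1.

0, 1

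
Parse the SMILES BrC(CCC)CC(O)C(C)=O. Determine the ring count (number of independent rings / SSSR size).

In SMILES, each pair of matching ring-closure digits denotes one ring-closing bond; the number of such bonds equals the number of independent rings.
Ring-closure bonds here: 0.

0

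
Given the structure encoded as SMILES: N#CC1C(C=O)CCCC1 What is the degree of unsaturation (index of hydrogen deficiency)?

Degree of unsaturation = (number of rings) + (number of π bonds).
Ring closures in the SMILES: 1.
π bonds: 1 double bond (each 1 DoU), 1 triple bond (each 2 DoU) → 3 DoU from unsaturation.
Total DoU = 1 + 3 = 4.

4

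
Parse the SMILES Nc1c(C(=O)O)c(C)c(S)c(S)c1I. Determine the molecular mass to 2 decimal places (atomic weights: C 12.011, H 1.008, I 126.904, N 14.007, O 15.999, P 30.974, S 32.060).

First, the molecular formula is C8H8INO2S2 (counting implicit H from valence).
  C: 8 × 12.011 = 96.088
  H: 8 × 1.008 = 8.064
  I: 1 × 126.904 = 126.904
  N: 1 × 14.007 = 14.007
  O: 2 × 15.999 = 31.998
  S: 2 × 32.060 = 64.120
Sum: 8×12.011 + 8×1.008 + 1×126.904 + 1×14.007 + 2×15.999 + 2×32.060 = 341.181 → 341.18 g/mol.

341.18 g/mol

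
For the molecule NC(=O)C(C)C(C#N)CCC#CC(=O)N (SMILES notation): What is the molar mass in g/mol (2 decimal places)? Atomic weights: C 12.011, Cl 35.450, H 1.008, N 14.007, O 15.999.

207.23 g/mol

First, the molecular formula is C10H13N3O2 (counting implicit H from valence).
  C: 10 × 12.011 = 120.110
  H: 13 × 1.008 = 13.104
  N: 3 × 14.007 = 42.021
  O: 2 × 15.999 = 31.998
Sum: 10×12.011 + 13×1.008 + 3×14.007 + 2×15.999 = 207.233 → 207.23 g/mol.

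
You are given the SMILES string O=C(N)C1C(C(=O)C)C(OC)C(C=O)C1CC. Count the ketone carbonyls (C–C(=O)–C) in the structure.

1

The ketone motif appears at heavy-atom position 6 in the SMILES.
Other groups present: 1 aldehyde, 1 amide, 1 ether.
Ketone count: 1.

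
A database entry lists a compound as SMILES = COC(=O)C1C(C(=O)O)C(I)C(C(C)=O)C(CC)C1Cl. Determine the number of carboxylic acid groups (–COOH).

The carboxylic acid motif appears at heavy-atom position 7 in the SMILES.
Other groups present: 1 ester, 1 ketone.
Carboxylic acid count: 1.

1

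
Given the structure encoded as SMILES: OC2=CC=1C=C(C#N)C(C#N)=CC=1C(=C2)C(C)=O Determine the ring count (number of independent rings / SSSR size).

2

In SMILES, each pair of matching ring-closure digits denotes one ring-closing bond; the number of such bonds equals the number of independent rings.
Ring-closure bonds here: 2.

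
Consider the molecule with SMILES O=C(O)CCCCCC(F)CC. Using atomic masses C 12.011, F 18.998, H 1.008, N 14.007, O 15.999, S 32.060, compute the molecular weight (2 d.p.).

176.23 g/mol

First, the molecular formula is C9H17FO2 (counting implicit H from valence).
  C: 9 × 12.011 = 108.099
  F: 1 × 18.998 = 18.998
  H: 17 × 1.008 = 17.136
  O: 2 × 15.999 = 31.998
Sum: 9×12.011 + 1×18.998 + 17×1.008 + 2×15.999 = 176.231 → 176.23 g/mol.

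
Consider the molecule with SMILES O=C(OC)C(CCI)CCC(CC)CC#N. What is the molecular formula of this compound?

C12H20INO2

Walk through each heavy atom and fill implicit hydrogens from standard valence (C 4, N 3, O 2, S 2, halogen 1):
  atom 1: O, bond orders sum to 2 (valence 2) → 0 H
  atom 2: C, bond orders sum to 4 (valence 4) → 0 H
  atom 3: O, bond orders sum to 2 (valence 2) → 0 H
  atom 4: C, bond orders sum to 1 (valence 4) → 3 H
  atom 5: C, bond orders sum to 3 (valence 4) → 1 H
  atom 6: C, bond orders sum to 2 (valence 4) → 2 H
  atom 7: C, bond orders sum to 2 (valence 4) → 2 H
  atom 8: I (halogen, monovalent) → 0 H
  atom 9: C, bond orders sum to 2 (valence 4) → 2 H
  atom 10: C, bond orders sum to 2 (valence 4) → 2 H
  atom 11: C, bond orders sum to 3 (valence 4) → 1 H
  atom 12: C, bond orders sum to 2 (valence 4) → 2 H
  atom 13: C, bond orders sum to 1 (valence 4) → 3 H
  atom 14: C, bond orders sum to 2 (valence 4) → 2 H
  atom 15: C, bond orders sum to 4 (valence 4) → 0 H
  atom 16: N, bond orders sum to 3 (valence 3) → 0 H
Totals → C:12, H:20, I:1, N:1, O:2.
In Hill order: C12H20INO2.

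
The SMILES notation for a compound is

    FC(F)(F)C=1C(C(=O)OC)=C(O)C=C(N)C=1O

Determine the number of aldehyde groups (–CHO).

Scan the SMILES for the aldehyde motif — none present.
Groups that are present: 1 ester, 2 hydroxyl, 1 primary amine.

0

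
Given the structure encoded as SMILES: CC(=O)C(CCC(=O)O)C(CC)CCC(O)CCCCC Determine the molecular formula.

Walk through each heavy atom and fill implicit hydrogens from standard valence (C 4, N 3, O 2, S 2, halogen 1):
  atom 1: C, bond orders sum to 1 (valence 4) → 3 H
  atom 2: C, bond orders sum to 4 (valence 4) → 0 H
  atom 3: O, bond orders sum to 2 (valence 2) → 0 H
  atom 4: C, bond orders sum to 3 (valence 4) → 1 H
  atom 5: C, bond orders sum to 2 (valence 4) → 2 H
  atom 6: C, bond orders sum to 2 (valence 4) → 2 H
  atom 7: C, bond orders sum to 4 (valence 4) → 0 H
  atom 8: O, bond orders sum to 2 (valence 2) → 0 H
  atom 9: O, bond orders sum to 1 (valence 2) → 1 H
  atom 10: C, bond orders sum to 3 (valence 4) → 1 H
  atom 11: C, bond orders sum to 2 (valence 4) → 2 H
  atom 12: C, bond orders sum to 1 (valence 4) → 3 H
  atom 13: C, bond orders sum to 2 (valence 4) → 2 H
  atom 14: C, bond orders sum to 2 (valence 4) → 2 H
  atom 15: C, bond orders sum to 3 (valence 4) → 1 H
  atom 16: O, bond orders sum to 1 (valence 2) → 1 H
  atom 17: C, bond orders sum to 2 (valence 4) → 2 H
  atom 18: C, bond orders sum to 2 (valence 4) → 2 H
  atom 19: C, bond orders sum to 2 (valence 4) → 2 H
  atom 20: C, bond orders sum to 2 (valence 4) → 2 H
  atom 21: C, bond orders sum to 1 (valence 4) → 3 H
Totals → C:17, H:32, O:4.
In Hill order: C17H32O4.

C17H32O4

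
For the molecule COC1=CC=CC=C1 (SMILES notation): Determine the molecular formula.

Walk through each heavy atom and fill implicit hydrogens from standard valence (C 4, N 3, O 2, S 2, halogen 1):
  atom 1: C, bond orders sum to 1 (valence 4) → 3 H
  atom 2: O, bond orders sum to 2 (valence 2) → 0 H
  atom 3: C, bond orders sum to 4 (valence 4) → 0 H
  atom 4: C, bond orders sum to 3 (valence 4) → 1 H
  atom 5: C, bond orders sum to 3 (valence 4) → 1 H
  atom 6: C, bond orders sum to 3 (valence 4) → 1 H
  atom 7: C, bond orders sum to 3 (valence 4) → 1 H
  atom 8: C, bond orders sum to 3 (valence 4) → 1 H
Totals → C:7, H:8, O:1.

C7H8O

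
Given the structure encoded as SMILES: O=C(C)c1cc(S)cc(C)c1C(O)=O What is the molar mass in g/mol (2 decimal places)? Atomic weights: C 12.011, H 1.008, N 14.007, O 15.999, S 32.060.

First, the molecular formula is C10H10O3S (counting implicit H from valence).
  C: 10 × 12.011 = 120.110
  H: 10 × 1.008 = 10.080
  O: 3 × 15.999 = 47.997
  S: 1 × 32.060 = 32.060
Sum: 10×12.011 + 10×1.008 + 3×15.999 + 1×32.060 = 210.247 → 210.25 g/mol.

210.25 g/mol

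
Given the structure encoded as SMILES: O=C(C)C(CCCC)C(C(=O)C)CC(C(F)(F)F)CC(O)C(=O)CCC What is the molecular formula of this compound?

C19H31F3O4

Walk through each heavy atom and fill implicit hydrogens from standard valence (C 4, N 3, O 2, S 2, halogen 1):
  atom 1: O, bond orders sum to 2 (valence 2) → 0 H
  atom 2: C, bond orders sum to 4 (valence 4) → 0 H
  atom 3: C, bond orders sum to 1 (valence 4) → 3 H
  atom 4: C, bond orders sum to 3 (valence 4) → 1 H
  atom 5: C, bond orders sum to 2 (valence 4) → 2 H
  atom 6: C, bond orders sum to 2 (valence 4) → 2 H
  atom 7: C, bond orders sum to 2 (valence 4) → 2 H
  atom 8: C, bond orders sum to 1 (valence 4) → 3 H
  atom 9: C, bond orders sum to 3 (valence 4) → 1 H
  atom 10: C, bond orders sum to 4 (valence 4) → 0 H
  atom 11: O, bond orders sum to 2 (valence 2) → 0 H
  atom 12: C, bond orders sum to 1 (valence 4) → 3 H
  atom 13: C, bond orders sum to 2 (valence 4) → 2 H
  atom 14: C, bond orders sum to 3 (valence 4) → 1 H
  atom 15: C, bond orders sum to 4 (valence 4) → 0 H
  atom 16: F (halogen, monovalent) → 0 H
  atom 17: F (halogen, monovalent) → 0 H
  atom 18: F (halogen, monovalent) → 0 H
  atom 19: C, bond orders sum to 2 (valence 4) → 2 H
  atom 20: C, bond orders sum to 3 (valence 4) → 1 H
  atom 21: O, bond orders sum to 1 (valence 2) → 1 H
  atom 22: C, bond orders sum to 4 (valence 4) → 0 H
  atom 23: O, bond orders sum to 2 (valence 2) → 0 H
  atom 24: C, bond orders sum to 2 (valence 4) → 2 H
  atom 25: C, bond orders sum to 2 (valence 4) → 2 H
  atom 26: C, bond orders sum to 1 (valence 4) → 3 H
Totals → C:19, H:31, F:3, O:4.
In Hill order: C19H31F3O4.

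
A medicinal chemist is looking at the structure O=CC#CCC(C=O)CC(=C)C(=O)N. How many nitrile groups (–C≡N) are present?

Scan the SMILES for the nitrile motif — none present.
Groups that are present: 2 aldehyde, 1 alkene, 1 alkyne, 1 amide.

0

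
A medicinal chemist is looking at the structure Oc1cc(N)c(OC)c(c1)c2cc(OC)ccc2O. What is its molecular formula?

Walk through each heavy atom and fill implicit hydrogens from standard valence (C 4, N 3, O 2, S 2, halogen 1); for lowercase aromatic atoms, an aromatic c carries 1 H when it has two neighbours and 0 H with three, and aromatic n carries 0 H:
  atom 1: O, bond orders sum to 1 (valence 2) → 1 H
  atom 2: aromatic c, 3 neighbours → 0 H
  atom 3: aromatic c, 2 neighbours → 1 H
  atom 4: aromatic c, 3 neighbours → 0 H
  atom 5: N, bond orders sum to 1 (valence 3) → 2 H
  atom 6: aromatic c, 3 neighbours → 0 H
  atom 7: O, bond orders sum to 2 (valence 2) → 0 H
  atom 8: C, bond orders sum to 1 (valence 4) → 3 H
  atom 9: aromatic c, 3 neighbours → 0 H
  atom 10: aromatic c, 2 neighbours → 1 H
  atom 11: aromatic c, 3 neighbours → 0 H
  atom 12: aromatic c, 2 neighbours → 1 H
  atom 13: aromatic c, 3 neighbours → 0 H
  atom 14: O, bond orders sum to 2 (valence 2) → 0 H
  atom 15: C, bond orders sum to 1 (valence 4) → 3 H
  atom 16: aromatic c, 2 neighbours → 1 H
  atom 17: aromatic c, 2 neighbours → 1 H
  atom 18: aromatic c, 3 neighbours → 0 H
  atom 19: O, bond orders sum to 1 (valence 2) → 1 H
Totals → C:14, H:15, N:1, O:4.

C14H15NO4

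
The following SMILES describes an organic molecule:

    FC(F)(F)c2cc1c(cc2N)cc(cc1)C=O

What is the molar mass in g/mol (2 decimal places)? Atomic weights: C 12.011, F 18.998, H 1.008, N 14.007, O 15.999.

239.20 g/mol

First, the molecular formula is C12H8F3NO (counting implicit H from valence).
  C: 12 × 12.011 = 144.132
  F: 3 × 18.998 = 56.994
  H: 8 × 1.008 = 8.064
  N: 1 × 14.007 = 14.007
  O: 1 × 15.999 = 15.999
Sum: 12×12.011 + 3×18.998 + 8×1.008 + 1×14.007 + 1×15.999 = 239.196 → 239.20 g/mol.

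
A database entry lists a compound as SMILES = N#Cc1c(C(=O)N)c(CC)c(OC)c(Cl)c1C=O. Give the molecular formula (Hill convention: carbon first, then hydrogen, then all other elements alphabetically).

C12H11ClN2O3

Walk through each heavy atom and fill implicit hydrogens from standard valence (C 4, N 3, O 2, S 2, halogen 1); for lowercase aromatic atoms, an aromatic c carries 1 H when it has two neighbours and 0 H with three, and aromatic n carries 0 H:
  atom 1: N, bond orders sum to 3 (valence 3) → 0 H
  atom 2: C, bond orders sum to 4 (valence 4) → 0 H
  atom 3: aromatic c, 3 neighbours → 0 H
  atom 4: aromatic c, 3 neighbours → 0 H
  atom 5: C, bond orders sum to 4 (valence 4) → 0 H
  atom 6: O, bond orders sum to 2 (valence 2) → 0 H
  atom 7: N, bond orders sum to 1 (valence 3) → 2 H
  atom 8: aromatic c, 3 neighbours → 0 H
  atom 9: C, bond orders sum to 2 (valence 4) → 2 H
  atom 10: C, bond orders sum to 1 (valence 4) → 3 H
  atom 11: aromatic c, 3 neighbours → 0 H
  atom 12: O, bond orders sum to 2 (valence 2) → 0 H
  atom 13: C, bond orders sum to 1 (valence 4) → 3 H
  atom 14: aromatic c, 3 neighbours → 0 H
  atom 15: Cl (halogen, monovalent) → 0 H
  atom 16: aromatic c, 3 neighbours → 0 H
  atom 17: C, bond orders sum to 3 (valence 4) → 1 H
  atom 18: O, bond orders sum to 2 (valence 2) → 0 H
Totals → C:12, H:11, Cl:1, N:2, O:3.
In Hill order: C12H11ClN2O3.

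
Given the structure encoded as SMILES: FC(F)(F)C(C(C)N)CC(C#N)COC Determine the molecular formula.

C9H15F3N2O

Walk through each heavy atom and fill implicit hydrogens from standard valence (C 4, N 3, O 2, S 2, halogen 1):
  atom 1: F (halogen, monovalent) → 0 H
  atom 2: C, bond orders sum to 4 (valence 4) → 0 H
  atom 3: F (halogen, monovalent) → 0 H
  atom 4: F (halogen, monovalent) → 0 H
  atom 5: C, bond orders sum to 3 (valence 4) → 1 H
  atom 6: C, bond orders sum to 3 (valence 4) → 1 H
  atom 7: C, bond orders sum to 1 (valence 4) → 3 H
  atom 8: N, bond orders sum to 1 (valence 3) → 2 H
  atom 9: C, bond orders sum to 2 (valence 4) → 2 H
  atom 10: C, bond orders sum to 3 (valence 4) → 1 H
  atom 11: C, bond orders sum to 4 (valence 4) → 0 H
  atom 12: N, bond orders sum to 3 (valence 3) → 0 H
  atom 13: C, bond orders sum to 2 (valence 4) → 2 H
  atom 14: O, bond orders sum to 2 (valence 2) → 0 H
  atom 15: C, bond orders sum to 1 (valence 4) → 3 H
Totals → C:9, H:15, F:3, N:2, O:1.
In Hill order: C9H15F3N2O.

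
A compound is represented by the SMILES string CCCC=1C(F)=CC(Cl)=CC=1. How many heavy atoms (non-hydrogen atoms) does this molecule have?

11

Every atom symbol written in the SMILES (organic subset) is one heavy atom; implicit H are not written.
Heavy atoms by element → C:9, Cl:1, F:1.
Total: 11.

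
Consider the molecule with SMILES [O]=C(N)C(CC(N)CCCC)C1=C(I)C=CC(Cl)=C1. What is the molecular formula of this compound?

C14H20ClIN2O

Walk through each heavy atom and fill implicit hydrogens from standard valence (C 4, N 3, O 2, S 2, halogen 1):
  atom 1: O with explicit H count 0
  atom 2: C, bond orders sum to 4 (valence 4) → 0 H
  atom 3: N, bond orders sum to 1 (valence 3) → 2 H
  atom 4: C, bond orders sum to 3 (valence 4) → 1 H
  atom 5: C, bond orders sum to 2 (valence 4) → 2 H
  atom 6: C, bond orders sum to 3 (valence 4) → 1 H
  atom 7: N, bond orders sum to 1 (valence 3) → 2 H
  atom 8: C, bond orders sum to 2 (valence 4) → 2 H
  atom 9: C, bond orders sum to 2 (valence 4) → 2 H
  atom 10: C, bond orders sum to 2 (valence 4) → 2 H
  atom 11: C, bond orders sum to 1 (valence 4) → 3 H
  atom 12: C, bond orders sum to 4 (valence 4) → 0 H
  atom 13: C, bond orders sum to 4 (valence 4) → 0 H
  atom 14: I (halogen, monovalent) → 0 H
  atom 15: C, bond orders sum to 3 (valence 4) → 1 H
  atom 16: C, bond orders sum to 3 (valence 4) → 1 H
  atom 17: C, bond orders sum to 4 (valence 4) → 0 H
  atom 18: Cl (halogen, monovalent) → 0 H
  atom 19: C, bond orders sum to 3 (valence 4) → 1 H
Totals → C:14, H:20, Cl:1, I:1, N:2, O:1.
In Hill order: C14H20ClIN2O.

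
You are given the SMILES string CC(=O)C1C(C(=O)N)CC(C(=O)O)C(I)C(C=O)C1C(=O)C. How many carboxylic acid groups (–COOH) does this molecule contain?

1

The carboxylic acid motif appears at heavy-atom position 11 in the SMILES.
Other groups present: 1 aldehyde, 1 amide, 2 ketone.
Carboxylic acid count: 1.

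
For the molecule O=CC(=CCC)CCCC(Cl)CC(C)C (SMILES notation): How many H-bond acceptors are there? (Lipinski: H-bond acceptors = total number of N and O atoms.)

1

N atoms: 0; O atoms: 1.
Lipinski HBA = 0 + 1 = 1.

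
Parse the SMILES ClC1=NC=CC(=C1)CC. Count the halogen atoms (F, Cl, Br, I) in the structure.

1

Halogen atoms appear at heavy-atom position 1 (1×Cl).
Halogen count: 1.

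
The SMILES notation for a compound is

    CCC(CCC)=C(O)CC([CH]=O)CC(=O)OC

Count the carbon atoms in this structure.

13

Count every carbon token in the SMILES (each C, including those in ring-closure positions and inside branches).
Carbon count: 13.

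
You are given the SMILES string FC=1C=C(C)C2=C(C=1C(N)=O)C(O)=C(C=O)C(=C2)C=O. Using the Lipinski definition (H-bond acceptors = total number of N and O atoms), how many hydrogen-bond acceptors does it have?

N atoms: 1; O atoms: 4.
Lipinski HBA = 1 + 4 = 5.

5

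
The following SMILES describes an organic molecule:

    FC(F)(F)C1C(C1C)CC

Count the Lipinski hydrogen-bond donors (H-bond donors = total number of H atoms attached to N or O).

0

Donors: find every N or O and count the H atoms it carries.
  (no N or O atoms present)
Lipinski HBD = 0.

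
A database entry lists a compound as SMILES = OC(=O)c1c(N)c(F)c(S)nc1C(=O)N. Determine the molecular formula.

Walk through each heavy atom and fill implicit hydrogens from standard valence (C 4, N 3, O 2, S 2, halogen 1); for lowercase aromatic atoms, an aromatic c carries 1 H when it has two neighbours and 0 H with three, and aromatic n carries 0 H:
  atom 1: O, bond orders sum to 1 (valence 2) → 1 H
  atom 2: C, bond orders sum to 4 (valence 4) → 0 H
  atom 3: O, bond orders sum to 2 (valence 2) → 0 H
  atom 4: aromatic c, 3 neighbours → 0 H
  atom 5: aromatic c, 3 neighbours → 0 H
  atom 6: N, bond orders sum to 1 (valence 3) → 2 H
  atom 7: aromatic c, 3 neighbours → 0 H
  atom 8: F (halogen, monovalent) → 0 H
  atom 9: aromatic c, 3 neighbours → 0 H
  atom 10: S, bond orders sum to 1 (valence 2) → 1 H
  atom 11: aromatic n, 2 neighbours → 0 H
  atom 12: aromatic c, 3 neighbours → 0 H
  atom 13: C, bond orders sum to 4 (valence 4) → 0 H
  atom 14: O, bond orders sum to 2 (valence 2) → 0 H
  atom 15: N, bond orders sum to 1 (valence 3) → 2 H
Totals → C:7, H:6, F:1, N:3, O:3, S:1.

C7H6FN3O3S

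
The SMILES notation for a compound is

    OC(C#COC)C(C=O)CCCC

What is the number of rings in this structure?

0

In SMILES, each pair of matching ring-closure digits denotes one ring-closing bond; the number of such bonds equals the number of independent rings.
Ring-closure bonds here: 0.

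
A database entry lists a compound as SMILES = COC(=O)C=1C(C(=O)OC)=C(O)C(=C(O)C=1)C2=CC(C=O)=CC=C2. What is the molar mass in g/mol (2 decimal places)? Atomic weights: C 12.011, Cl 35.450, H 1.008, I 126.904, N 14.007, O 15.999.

First, the molecular formula is C17H14O7 (counting implicit H from valence).
  C: 17 × 12.011 = 204.187
  H: 14 × 1.008 = 14.112
  O: 7 × 15.999 = 111.993
Sum: 17×12.011 + 14×1.008 + 7×15.999 = 330.292 → 330.29 g/mol.

330.29 g/mol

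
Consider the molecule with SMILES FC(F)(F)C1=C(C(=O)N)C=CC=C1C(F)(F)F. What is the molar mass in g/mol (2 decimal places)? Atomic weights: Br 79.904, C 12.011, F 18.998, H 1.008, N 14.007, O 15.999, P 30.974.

257.13 g/mol

First, the molecular formula is C9H5F6NO (counting implicit H from valence).
  C: 9 × 12.011 = 108.099
  F: 6 × 18.998 = 113.988
  H: 5 × 1.008 = 5.040
  N: 1 × 14.007 = 14.007
  O: 1 × 15.999 = 15.999
Sum: 9×12.011 + 6×18.998 + 5×1.008 + 1×14.007 + 1×15.999 = 257.133 → 257.13 g/mol.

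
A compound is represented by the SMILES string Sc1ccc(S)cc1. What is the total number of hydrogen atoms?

6

Walk through each heavy atom and fill implicit hydrogens from standard valence (C 4, N 3, O 2, S 2, halogen 1); for lowercase aromatic atoms, an aromatic c carries 1 H when it has two neighbours and 0 H with three, and aromatic n carries 0 H:
  atom 1: S, bond orders sum to 1 (valence 2) → 1 H
  atom 2: aromatic c, 3 neighbours → 0 H
  atom 3: aromatic c, 2 neighbours → 1 H
  atom 4: aromatic c, 2 neighbours → 1 H
  atom 5: aromatic c, 3 neighbours → 0 H
  atom 6: S, bond orders sum to 1 (valence 2) → 1 H
  atom 7: aromatic c, 2 neighbours → 1 H
  atom 8: aromatic c, 2 neighbours → 1 H
Total hydrogens: 6.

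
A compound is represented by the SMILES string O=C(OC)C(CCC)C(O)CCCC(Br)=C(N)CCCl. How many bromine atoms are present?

1

Scan the SMILES for Br atoms (remember two-letter symbols like Cl and Br are single atoms).
Bromine count: 1.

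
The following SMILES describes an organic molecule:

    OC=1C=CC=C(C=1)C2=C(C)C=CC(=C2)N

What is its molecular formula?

C13H13NO

Walk through each heavy atom and fill implicit hydrogens from standard valence (C 4, N 3, O 2, S 2, halogen 1):
  atom 1: O, bond orders sum to 1 (valence 2) → 1 H
  atom 2: C, bond orders sum to 4 (valence 4) → 0 H
  atom 3: C, bond orders sum to 3 (valence 4) → 1 H
  atom 4: C, bond orders sum to 3 (valence 4) → 1 H
  atom 5: C, bond orders sum to 3 (valence 4) → 1 H
  atom 6: C, bond orders sum to 4 (valence 4) → 0 H
  atom 7: C, bond orders sum to 3 (valence 4) → 1 H
  atom 8: C, bond orders sum to 4 (valence 4) → 0 H
  atom 9: C, bond orders sum to 4 (valence 4) → 0 H
  atom 10: C, bond orders sum to 1 (valence 4) → 3 H
  atom 11: C, bond orders sum to 3 (valence 4) → 1 H
  atom 12: C, bond orders sum to 3 (valence 4) → 1 H
  atom 13: C, bond orders sum to 4 (valence 4) → 0 H
  atom 14: C, bond orders sum to 3 (valence 4) → 1 H
  atom 15: N, bond orders sum to 1 (valence 3) → 2 H
Totals → C:13, H:13, N:1, O:1.
In Hill order: C13H13NO.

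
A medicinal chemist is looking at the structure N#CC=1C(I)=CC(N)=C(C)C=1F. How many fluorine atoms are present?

1

Scan the SMILES for F atoms (remember two-letter symbols like Cl and Br are single atoms).
Fluorine count: 1.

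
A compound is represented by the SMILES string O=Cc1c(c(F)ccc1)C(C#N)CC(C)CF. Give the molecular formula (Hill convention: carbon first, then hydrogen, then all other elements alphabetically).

C13H13F2NO

Walk through each heavy atom and fill implicit hydrogens from standard valence (C 4, N 3, O 2, S 2, halogen 1); for lowercase aromatic atoms, an aromatic c carries 1 H when it has two neighbours and 0 H with three, and aromatic n carries 0 H:
  atom 1: O, bond orders sum to 2 (valence 2) → 0 H
  atom 2: C, bond orders sum to 3 (valence 4) → 1 H
  atom 3: aromatic c, 3 neighbours → 0 H
  atom 4: aromatic c, 3 neighbours → 0 H
  atom 5: aromatic c, 3 neighbours → 0 H
  atom 6: F (halogen, monovalent) → 0 H
  atom 7: aromatic c, 2 neighbours → 1 H
  atom 8: aromatic c, 2 neighbours → 1 H
  atom 9: aromatic c, 2 neighbours → 1 H
  atom 10: C, bond orders sum to 3 (valence 4) → 1 H
  atom 11: C, bond orders sum to 4 (valence 4) → 0 H
  atom 12: N, bond orders sum to 3 (valence 3) → 0 H
  atom 13: C, bond orders sum to 2 (valence 4) → 2 H
  atom 14: C, bond orders sum to 3 (valence 4) → 1 H
  atom 15: C, bond orders sum to 1 (valence 4) → 3 H
  atom 16: C, bond orders sum to 2 (valence 4) → 2 H
  atom 17: F (halogen, monovalent) → 0 H
Totals → C:13, H:13, F:2, N:1, O:1.
In Hill order: C13H13F2NO.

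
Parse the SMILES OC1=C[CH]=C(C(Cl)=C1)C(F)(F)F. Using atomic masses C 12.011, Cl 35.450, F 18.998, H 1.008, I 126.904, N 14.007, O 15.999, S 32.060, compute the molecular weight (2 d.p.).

196.55 g/mol

First, the molecular formula is C7H4ClF3O (counting implicit H from valence).
  C: 7 × 12.011 = 84.077
  Cl: 1 × 35.450 = 35.450
  F: 3 × 18.998 = 56.994
  H: 4 × 1.008 = 4.032
  O: 1 × 15.999 = 15.999
Sum: 7×12.011 + 1×35.450 + 3×18.998 + 4×1.008 + 1×15.999 = 196.552 → 196.55 g/mol.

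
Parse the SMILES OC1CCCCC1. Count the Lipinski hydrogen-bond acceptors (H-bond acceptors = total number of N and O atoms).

1

N atoms: 0; O atoms: 1.
Lipinski HBA = 0 + 1 = 1.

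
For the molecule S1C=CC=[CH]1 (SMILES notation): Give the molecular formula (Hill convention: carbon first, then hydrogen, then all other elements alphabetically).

C4H4S

Walk through each heavy atom and fill implicit hydrogens from standard valence (C 4, N 3, O 2, S 2, halogen 1):
  atom 1: S, bond orders sum to 2 (valence 2) → 0 H
  atom 2: C, bond orders sum to 3 (valence 4) → 1 H
  atom 3: C, bond orders sum to 3 (valence 4) → 1 H
  atom 4: C, bond orders sum to 3 (valence 4) → 1 H
  atom 5: C with explicit H count 1
Totals → C:4, H:4, S:1.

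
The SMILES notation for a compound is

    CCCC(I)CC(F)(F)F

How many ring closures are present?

In SMILES, each pair of matching ring-closure digits denotes one ring-closing bond; the number of such bonds equals the number of independent rings.
Ring-closure bonds here: 0.

0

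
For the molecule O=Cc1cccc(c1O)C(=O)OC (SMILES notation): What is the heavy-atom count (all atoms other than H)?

13

Every atom symbol written in the SMILES (organic subset) is one heavy atom; implicit H are not written.
Heavy atoms by element → C:9, O:4.
Total: 13.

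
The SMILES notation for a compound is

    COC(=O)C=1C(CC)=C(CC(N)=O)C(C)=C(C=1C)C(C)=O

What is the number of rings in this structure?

1

In SMILES, each pair of matching ring-closure digits denotes one ring-closing bond; the number of such bonds equals the number of independent rings.
Ring-closure bonds here: 1.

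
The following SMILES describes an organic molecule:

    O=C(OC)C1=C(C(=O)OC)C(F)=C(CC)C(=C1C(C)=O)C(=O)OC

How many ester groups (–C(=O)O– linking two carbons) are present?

3

The ester motif appears at heavy-atom positions 2, 7, 21 in the SMILES.
Other groups present: 1 ketone.
Ester count: 3.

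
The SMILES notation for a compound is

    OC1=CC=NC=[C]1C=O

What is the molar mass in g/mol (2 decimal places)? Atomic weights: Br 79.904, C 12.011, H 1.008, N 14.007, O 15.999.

First, the molecular formula is C6H5NO2 (counting implicit H from valence).
  C: 6 × 12.011 = 72.066
  H: 5 × 1.008 = 5.040
  N: 1 × 14.007 = 14.007
  O: 2 × 15.999 = 31.998
Sum: 6×12.011 + 5×1.008 + 1×14.007 + 2×15.999 = 123.111 → 123.11 g/mol.

123.11 g/mol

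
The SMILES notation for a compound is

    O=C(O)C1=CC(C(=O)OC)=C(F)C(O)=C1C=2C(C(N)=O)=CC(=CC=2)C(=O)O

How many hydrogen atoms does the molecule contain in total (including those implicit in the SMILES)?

Walk through each heavy atom and fill implicit hydrogens from standard valence (C 4, N 3, O 2, S 2, halogen 1):
  atom 1: O, bond orders sum to 2 (valence 2) → 0 H
  atom 2: C, bond orders sum to 4 (valence 4) → 0 H
  atom 3: O, bond orders sum to 1 (valence 2) → 1 H
  atom 4: C, bond orders sum to 4 (valence 4) → 0 H
  atom 5: C, bond orders sum to 3 (valence 4) → 1 H
  atom 6: C, bond orders sum to 4 (valence 4) → 0 H
  atom 7: C, bond orders sum to 4 (valence 4) → 0 H
  atom 8: O, bond orders sum to 2 (valence 2) → 0 H
  atom 9: O, bond orders sum to 2 (valence 2) → 0 H
  atom 10: C, bond orders sum to 1 (valence 4) → 3 H
  atom 11: C, bond orders sum to 4 (valence 4) → 0 H
  atom 12: F (halogen, monovalent) → 0 H
  atom 13: C, bond orders sum to 4 (valence 4) → 0 H
  atom 14: O, bond orders sum to 1 (valence 2) → 1 H
  atom 15: C, bond orders sum to 4 (valence 4) → 0 H
  atom 16: C, bond orders sum to 4 (valence 4) → 0 H
  atom 17: C, bond orders sum to 4 (valence 4) → 0 H
  atom 18: C, bond orders sum to 4 (valence 4) → 0 H
  atom 19: N, bond orders sum to 1 (valence 3) → 2 H
  atom 20: O, bond orders sum to 2 (valence 2) → 0 H
  atom 21: C, bond orders sum to 3 (valence 4) → 1 H
  atom 22: C, bond orders sum to 4 (valence 4) → 0 H
  atom 23: C, bond orders sum to 3 (valence 4) → 1 H
  atom 24: C, bond orders sum to 3 (valence 4) → 1 H
  atom 25: C, bond orders sum to 4 (valence 4) → 0 H
  atom 26: O, bond orders sum to 2 (valence 2) → 0 H
  atom 27: O, bond orders sum to 1 (valence 2) → 1 H
Total hydrogens: 12.

12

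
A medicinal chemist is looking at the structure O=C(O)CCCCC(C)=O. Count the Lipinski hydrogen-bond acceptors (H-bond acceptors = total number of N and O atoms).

N atoms: 0; O atoms: 3.
Lipinski HBA = 0 + 3 = 3.

3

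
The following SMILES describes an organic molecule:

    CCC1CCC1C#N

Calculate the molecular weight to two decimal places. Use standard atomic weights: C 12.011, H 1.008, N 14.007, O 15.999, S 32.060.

109.17 g/mol

First, the molecular formula is C7H11N (counting implicit H from valence).
  C: 7 × 12.011 = 84.077
  H: 11 × 1.008 = 11.088
  N: 1 × 14.007 = 14.007
Sum: 7×12.011 + 11×1.008 + 1×14.007 = 109.172 → 109.17 g/mol.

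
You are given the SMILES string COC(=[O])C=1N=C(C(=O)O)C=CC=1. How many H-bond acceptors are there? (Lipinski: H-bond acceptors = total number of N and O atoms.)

N atoms: 1; O atoms: 4.
Lipinski HBA = 1 + 4 = 5.

5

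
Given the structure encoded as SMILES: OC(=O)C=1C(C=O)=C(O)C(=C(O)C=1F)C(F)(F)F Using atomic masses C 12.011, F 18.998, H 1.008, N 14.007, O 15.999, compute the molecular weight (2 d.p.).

268.12 g/mol

First, the molecular formula is C9H4F4O5 (counting implicit H from valence).
  C: 9 × 12.011 = 108.099
  F: 4 × 18.998 = 75.992
  H: 4 × 1.008 = 4.032
  O: 5 × 15.999 = 79.995
Sum: 9×12.011 + 4×18.998 + 4×1.008 + 5×15.999 = 268.118 → 268.12 g/mol.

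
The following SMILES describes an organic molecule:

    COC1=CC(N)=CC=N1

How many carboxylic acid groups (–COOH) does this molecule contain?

0

Scan the SMILES for the carboxylic acid motif — none present.
Groups that are present: 1 ether, 1 primary amine.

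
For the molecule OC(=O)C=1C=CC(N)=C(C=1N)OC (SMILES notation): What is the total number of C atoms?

8

Count every carbon token in the SMILES (each C, including those in ring-closure positions and inside branches).
Carbon count: 8.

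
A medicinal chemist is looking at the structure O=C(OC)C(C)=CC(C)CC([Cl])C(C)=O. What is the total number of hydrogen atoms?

Walk through each heavy atom and fill implicit hydrogens from standard valence (C 4, N 3, O 2, S 2, halogen 1):
  atom 1: O, bond orders sum to 2 (valence 2) → 0 H
  atom 2: C, bond orders sum to 4 (valence 4) → 0 H
  atom 3: O, bond orders sum to 2 (valence 2) → 0 H
  atom 4: C, bond orders sum to 1 (valence 4) → 3 H
  atom 5: C, bond orders sum to 4 (valence 4) → 0 H
  atom 6: C, bond orders sum to 1 (valence 4) → 3 H
  atom 7: C, bond orders sum to 3 (valence 4) → 1 H
  atom 8: C, bond orders sum to 3 (valence 4) → 1 H
  atom 9: C, bond orders sum to 1 (valence 4) → 3 H
  atom 10: C, bond orders sum to 2 (valence 4) → 2 H
  atom 11: C, bond orders sum to 3 (valence 4) → 1 H
  atom 12: Cl with explicit H count 0
  atom 13: C, bond orders sum to 4 (valence 4) → 0 H
  atom 14: C, bond orders sum to 1 (valence 4) → 3 H
  atom 15: O, bond orders sum to 2 (valence 2) → 0 H
Total hydrogens: 17.

17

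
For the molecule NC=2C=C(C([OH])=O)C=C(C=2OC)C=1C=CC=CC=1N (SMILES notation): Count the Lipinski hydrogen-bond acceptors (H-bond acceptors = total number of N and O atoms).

N atoms: 2; O atoms: 3.
Lipinski HBA = 2 + 3 = 5.

5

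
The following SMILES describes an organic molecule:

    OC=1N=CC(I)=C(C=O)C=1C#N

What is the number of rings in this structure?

In SMILES, each pair of matching ring-closure digits denotes one ring-closing bond; the number of such bonds equals the number of independent rings.
Ring-closure bonds here: 1.

1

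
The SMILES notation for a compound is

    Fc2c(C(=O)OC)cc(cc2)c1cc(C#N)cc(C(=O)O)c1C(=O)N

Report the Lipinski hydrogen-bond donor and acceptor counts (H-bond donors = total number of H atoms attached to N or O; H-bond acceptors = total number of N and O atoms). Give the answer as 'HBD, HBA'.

3, 7

Donors: find every N or O and count the H atoms it carries.
  atom 5 (O): bond orders sum to 2 → 0 H
  atom 6 (O): bond orders sum to 2 → 0 H
  atom 16 (N): bond orders sum to 3 → 0 H
  atom 20 (O): bond orders sum to 2 → 0 H
  atom 21 (O): bond orders sum to 1 → 1 H
  atom 24 (O): bond orders sum to 2 → 0 H
  atom 25 (N): bond orders sum to 1 → 2 H
Lipinski HBD = 3.
Acceptors: N atoms = 2, O atoms = 5 → HBA = 7.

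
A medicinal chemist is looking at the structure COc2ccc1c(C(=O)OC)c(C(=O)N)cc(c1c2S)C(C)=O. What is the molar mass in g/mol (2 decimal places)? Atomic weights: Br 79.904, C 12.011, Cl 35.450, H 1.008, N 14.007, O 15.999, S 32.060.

First, the molecular formula is C16H15NO5S (counting implicit H from valence).
  C: 16 × 12.011 = 192.176
  H: 15 × 1.008 = 15.120
  N: 1 × 14.007 = 14.007
  O: 5 × 15.999 = 79.995
  S: 1 × 32.060 = 32.060
Sum: 16×12.011 + 15×1.008 + 1×14.007 + 5×15.999 + 1×32.060 = 333.358 → 333.36 g/mol.

333.36 g/mol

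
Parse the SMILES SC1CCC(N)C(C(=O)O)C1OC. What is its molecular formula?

C8H15NO3S

Walk through each heavy atom and fill implicit hydrogens from standard valence (C 4, N 3, O 2, S 2, halogen 1):
  atom 1: S, bond orders sum to 1 (valence 2) → 1 H
  atom 2: C, bond orders sum to 3 (valence 4) → 1 H
  atom 3: C, bond orders sum to 2 (valence 4) → 2 H
  atom 4: C, bond orders sum to 2 (valence 4) → 2 H
  atom 5: C, bond orders sum to 3 (valence 4) → 1 H
  atom 6: N, bond orders sum to 1 (valence 3) → 2 H
  atom 7: C, bond orders sum to 3 (valence 4) → 1 H
  atom 8: C, bond orders sum to 4 (valence 4) → 0 H
  atom 9: O, bond orders sum to 2 (valence 2) → 0 H
  atom 10: O, bond orders sum to 1 (valence 2) → 1 H
  atom 11: C, bond orders sum to 3 (valence 4) → 1 H
  atom 12: O, bond orders sum to 2 (valence 2) → 0 H
  atom 13: C, bond orders sum to 1 (valence 4) → 3 H
Totals → C:8, H:15, N:1, O:3, S:1.
In Hill order: C8H15NO3S.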